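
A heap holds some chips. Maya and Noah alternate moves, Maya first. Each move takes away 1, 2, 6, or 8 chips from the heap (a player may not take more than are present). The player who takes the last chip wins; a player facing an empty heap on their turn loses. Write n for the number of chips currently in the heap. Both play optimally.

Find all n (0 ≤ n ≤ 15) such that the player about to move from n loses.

0, 3, 7, 10, 14

Work bottom-up. With no move the player to move loses. Otherwise the position is W if at least one move leads to an L position for the opponent, and L if every move leads to a W.
n=0: no move → L
n=1: reaches L-position 0 → W
n=2: reaches L-position 0 → W
n=3: only reaches 2(W), 1(W), all W → L
n=4: reaches L-position 3 → W
n=5: reaches L-position 3 → W
n=6: reaches L-position 0 → W
n=7: only reaches 6(W), 5(W), 1(W), all W → L
n=8: reaches L-position 7 → W
n=9: reaches L-position 7 → W
n=10: only reaches 9(W), 8(W), 4(W), 2(W), all W → L
n=11: reaches L-position 10 → W
n=12: reaches L-position 10 → W
n=13: reaches L-position 7 → W
n=14: only reaches 13(W), 12(W), 8(W), 6(W), all W → L
n=15: reaches L-position 14 → W
Reading off the rows marked L gives the requested list; there are 5 such values of n.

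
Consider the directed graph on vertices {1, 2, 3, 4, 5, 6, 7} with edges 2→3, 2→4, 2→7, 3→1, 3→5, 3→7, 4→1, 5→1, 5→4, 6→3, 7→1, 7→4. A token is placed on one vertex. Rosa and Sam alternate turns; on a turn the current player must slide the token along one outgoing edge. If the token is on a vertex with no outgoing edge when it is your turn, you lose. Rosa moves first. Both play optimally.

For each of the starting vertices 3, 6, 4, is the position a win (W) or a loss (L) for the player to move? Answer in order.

3: W, 6: L, 4: W

Label each position W (a win for the player to move) or L (a loss). A position with no legal move is L; any other position is W exactly when some move reaches an L, and L when every move reaches a W.
Every edge goes from a vertex to one that appears earlier in the order 1, 4, 5, 7, 3, 2, 6, so processing vertices in that order labels each vertex after all of its successors.
1: no outgoing edge → L
4: W (go to 1, an L position)
5: W (go to 1, an L position)
7: W (go to 1, an L position)
3: W (go to 1, an L position)
2: L (options 3(W), 7(W), 4(W) are all W)
6: L (sole option 3(W) is W)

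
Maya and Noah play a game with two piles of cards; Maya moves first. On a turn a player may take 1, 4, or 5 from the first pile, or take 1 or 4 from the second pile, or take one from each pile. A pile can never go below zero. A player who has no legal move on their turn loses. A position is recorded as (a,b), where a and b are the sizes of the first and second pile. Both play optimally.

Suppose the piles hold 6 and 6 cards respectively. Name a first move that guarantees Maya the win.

Move to (5,6).

Work bottom-up. With no move the player to move loses. Otherwise the position is W if at least one move leads to an L position for the opponent, and L if every move leads to a W.
No move ever increases a pile, so every position that can arise here has a ≤ 6 and b ≤ 6; it is enough to label the cells with 0 ≤ a ≤ 6 and 0 ≤ b ≤ 6.
Every move lowers a or b (never raises either), so fill the grid row by row in increasing a, and left to right within a row: each cell's successors are then already labelled.
      b=0  b=1  b=2  b=3  b=4  b=5  b=6
a=0:    L    W    L    W    W    L    W
a=1:    W    W    W    W    L    W    W
a=2:    L    W    L    W    W    W    W
a=3:    W    W    W    W    L    W    L
a=4:    W    L    W    L    W    W    W
a=5:    W    W    W    W    W    W    L
a=6:    W    L    W    L    W    W    W
Cells with no legal move (terminal, hence L): (0,0).
The remaining L cells, each justified by listing all of its moves:
(0,2): only reaches (0,1)(W), which is W → L
(0,5): only reaches (0,4)(W), (0,1)(W), all W → L
(1,4): only reaches (0,4)(W), (1,3)(W), (1,0)(W), (0,3)(W), all W → L
(2,0): only reaches (1,0)(W), which is W → L
(2,2): only reaches (1,2)(W), (2,1)(W), (1,1)(W), all W → L
(3,4): only reaches (2,4)(W), (3,3)(W), (3,0)(W), (2,3)(W), all W → L
(3,6): only reaches (2,6)(W), (3,5)(W), (3,2)(W), (2,5)(W), all W → L
(4,1): only reaches (3,1)(W), (0,1)(W), (4,0)(W), (3,0)(W), all W → L
(4,3): only reaches (3,3)(W), (0,3)(W), (4,2)(W), (3,2)(W), all W → L
(5,6): only reaches (4,6)(W), (1,6)(W), (0,6)(W), (5,5)(W), (5,2)(W), (4,5)(W), all W → L
(6,1): only reaches (5,1)(W), (2,1)(W), (1,1)(W), (6,0)(W), (5,0)(W), all W → L
(6,3): only reaches (5,3)(W), (2,3)(W), (1,3)(W), (6,2)(W), (5,2)(W), all W → L
Every other cell has at least one move into one of the L cells above, so it is W.
From (6,6), the L positions reachable in one move are: (5,6).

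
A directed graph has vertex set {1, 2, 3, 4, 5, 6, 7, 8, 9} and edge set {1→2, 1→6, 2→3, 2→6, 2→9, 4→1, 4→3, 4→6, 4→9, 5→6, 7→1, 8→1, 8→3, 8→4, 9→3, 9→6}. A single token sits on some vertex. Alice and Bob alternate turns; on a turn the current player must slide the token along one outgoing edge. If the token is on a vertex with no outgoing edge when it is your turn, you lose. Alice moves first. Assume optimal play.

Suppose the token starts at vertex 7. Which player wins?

Bob wins.

Use the standard recursion: the mover loses at a terminal position; elsewhere, the mover wins exactly when some move hands the opponent an L position.
Every edge goes from a vertex to one that appears earlier in the order 3, 6, 9, 2, 1, 4, 5, 8, 7, so processing vertices in that order labels each vertex after all of its successors.
3: no outgoing edge → L
6: no outgoing edge → L
9: reaches L-position 6 → W
2: reaches L-position 6 → W
1: reaches L-position 6 → W
4: reaches L-position 6 → W
5: reaches L-position 6 → W
8: reaches L-position 3 → W
7: only reaches 1(W), which is W → L
Every move from 7 reaches a W position, so the mover loses.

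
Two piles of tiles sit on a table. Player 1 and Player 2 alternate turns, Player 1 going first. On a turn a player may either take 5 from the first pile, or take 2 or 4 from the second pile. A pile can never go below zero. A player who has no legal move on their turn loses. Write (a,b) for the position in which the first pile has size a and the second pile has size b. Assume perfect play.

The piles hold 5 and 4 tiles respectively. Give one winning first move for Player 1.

Classify positions by backward induction: terminal positions (no move available) are L. From any other position, the mover wins iff some move reaches an L.
No move ever increases a pile, so every position that can arise here has a ≤ 5 and b ≤ 4; it is enough to label the cells with 0 ≤ a ≤ 5 and 0 ≤ b ≤ 4.
Every move lowers a or b (never raises either), so fill the grid row by row in increasing a, and left to right within a row: each cell's successors are then already labelled.
      b=0  b=1  b=2  b=3  b=4
a=0:    L    L    W    W    W
a=1:    L    L    W    W    W
a=2:    L    L    W    W    W
a=3:    L    L    W    W    W
a=4:    L    L    W    W    W
a=5:    W    W    L    L    W
Cells with no legal move (terminal, hence L): (0,0), (0,1), (1,0), (1,1), (2,0), (2,1), (3,0), (3,1), (4,0), (4,1).
The remaining L cells, each justified by listing all of its moves:
(5,2): →(0,2)(W), (5,0)(W) — all W, so L
(5,3): →(0,3)(W), (5,1)(W) — all W, so L
Every other cell has at least one move into one of the L cells above, so it is W.
From (5,4), the L positions reachable in one move are: (5,2).

Move to (5,2).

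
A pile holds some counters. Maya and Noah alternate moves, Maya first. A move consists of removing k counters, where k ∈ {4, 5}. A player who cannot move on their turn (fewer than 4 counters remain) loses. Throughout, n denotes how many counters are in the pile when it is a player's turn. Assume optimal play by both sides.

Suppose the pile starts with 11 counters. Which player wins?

Noah wins.

Use the standard recursion: the mover loses at a terminal position; elsewhere, the mover wins exactly when some move hands the opponent an L position.
n=0: no move → L
n=1: no move → L
n=2: no move → L
n=3: no move → L
n=4: reaches L-position 0 → W
n=5: reaches L-position 1 → W
n=6: reaches L-position 2 → W
n=7: reaches L-position 3 → W
n=8: reaches L-position 3 → W
n=9: only reaches 5(W), 4(W), all W → L
n=10: only reaches 6(W), 5(W), all W → L
n=11: only reaches 7(W), 6(W), all W → L
Every move from 11 reaches a W position, so the mover loses.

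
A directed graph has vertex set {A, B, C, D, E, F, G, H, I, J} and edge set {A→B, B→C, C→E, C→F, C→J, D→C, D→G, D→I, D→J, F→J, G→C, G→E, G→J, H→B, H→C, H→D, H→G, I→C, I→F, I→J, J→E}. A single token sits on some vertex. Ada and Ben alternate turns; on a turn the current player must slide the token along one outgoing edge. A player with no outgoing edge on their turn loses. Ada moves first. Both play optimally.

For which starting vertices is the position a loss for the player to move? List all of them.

Classify positions by backward induction: terminal positions (no move available) are L. From any other position, the mover wins iff some move reaches an L.
Every edge goes from a vertex to one that appears earlier in the order E, J, F, C, I, G, B, D, H, A, so processing vertices in that order labels each vertex after all of its successors.
E: no outgoing edge → L
J: reaches L-position E → W
F: only reaches J(W), which is W → L
C: reaches L-position F → W
I: reaches L-position F → W
G: reaches L-position E → W
B: only reaches C(W), which is W → L
D: only reaches G(W), I(W), C(W), J(W), all W → L
H: reaches L-position D → W
A: reaches L-position B → W
Reading off the rows marked L gives the requested list; there are 4 such vertices.

B, D, E, F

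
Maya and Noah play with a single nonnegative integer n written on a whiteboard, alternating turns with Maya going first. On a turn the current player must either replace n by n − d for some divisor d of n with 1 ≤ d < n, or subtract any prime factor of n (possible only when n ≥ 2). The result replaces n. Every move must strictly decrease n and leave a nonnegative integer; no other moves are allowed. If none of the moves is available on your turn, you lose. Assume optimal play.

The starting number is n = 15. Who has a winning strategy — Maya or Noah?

Maya wins.

Classify positions by backward induction: terminal positions (no move available) are L. From any other position, the mover wins iff some move reaches an L.
n=0: no move → L
n=1: no move → L
n=2: can move to 0, which is L ⇒ W
n=3: can move to 0, which is L ⇒ W
n=4: moves to 2(W), 3(W); every one is W ⇒ L
n=5: can move to 0, which is L ⇒ W
n=6: can move to 4, which is L ⇒ W
n=7: can move to 0, which is L ⇒ W
n=8: can move to 4, which is L ⇒ W
n=9: moves to 6(W), 8(W); every one is W ⇒ L
n=10: can move to 9, which is L ⇒ W
n=11: can move to 0, which is L ⇒ W
n=12: can move to 9, which is L ⇒ W
n=13: can move to 0, which is L ⇒ W
n=14: moves to 7(W), 12(W), 13(W); every one is W ⇒ L
n=15: can move to 14, which is L ⇒ W
The starting position 15 is W: Maya should move to 14, handing over an L position.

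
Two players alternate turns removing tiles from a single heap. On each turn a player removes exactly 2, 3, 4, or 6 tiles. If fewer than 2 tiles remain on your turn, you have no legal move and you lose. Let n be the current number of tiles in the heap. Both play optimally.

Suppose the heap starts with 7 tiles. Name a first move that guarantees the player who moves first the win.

Build the W/L table. Terminal = L. A non-terminal position is W if it has a move to some L; otherwise it is L.
n=0: no move → L
n=1: no move → L
n=2: →0(L), so W
n=3: →1(L), so W
n=4: →1(L), so W
n=5: →1(L), so W
n=6: →0(L), so W
n=7: →1(L), so W
From 7, the L positions reachable in one move are: 1.

Remove 6, leaving 1.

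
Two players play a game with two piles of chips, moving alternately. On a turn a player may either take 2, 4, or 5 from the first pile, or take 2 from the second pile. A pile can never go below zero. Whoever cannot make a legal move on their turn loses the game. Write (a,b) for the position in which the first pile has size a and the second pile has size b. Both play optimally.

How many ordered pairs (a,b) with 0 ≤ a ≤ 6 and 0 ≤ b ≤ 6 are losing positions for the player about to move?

14

Work bottom-up. With no move the player to move loses. Otherwise the position is W if at least one move leads to an L position for the opponent, and L if every move leads to a W.
Every move lowers a or b (never raises either), so fill the grid row by row in increasing a, and left to right within a row: each cell's successors are then already labelled.
      b=0  b=1  b=2  b=3  b=4  b=5  b=6
a=0:    L    L    W    W    L    L    W
a=1:    L    L    W    W    L    L    W
a=2:    W    W    L    L    W    W    L
a=3:    W    W    L    L    W    W    L
a=4:    W    W    W    W    W    W    W
a=5:    W    W    W    W    W    W    W
a=6:    W    W    W    W    W    W    W
Cells with no legal move (terminal, hence L): (0,0), (0,1), (1,0), (1,1).
The remaining L cells, each justified by listing all of its moves:
(0,4): L (sole option (0,2)(W) is W)
(0,5): L (sole option (0,3)(W) is W)
(1,4): L (sole option (1,2)(W) is W)
(1,5): L (sole option (1,3)(W) is W)
(2,2): L (options (0,2)(W), (2,0)(W) are all W)
(2,3): L (options (0,3)(W), (2,1)(W) are all W)
(2,6): L (options (0,6)(W), (2,4)(W) are all W)
(3,2): L (options (1,2)(W), (3,0)(W) are all W)
(3,3): L (options (1,3)(W), (3,1)(W) are all W)
(3,6): L (options (1,6)(W), (3,4)(W) are all W)
Every other cell has at least one move into one of the L cells above, so it is W.
L cells per row: a=0: 4, a=1: 4, a=2: 3, a=3: 3, a=4: 0, a=5: 0, a=6: 0; total 14.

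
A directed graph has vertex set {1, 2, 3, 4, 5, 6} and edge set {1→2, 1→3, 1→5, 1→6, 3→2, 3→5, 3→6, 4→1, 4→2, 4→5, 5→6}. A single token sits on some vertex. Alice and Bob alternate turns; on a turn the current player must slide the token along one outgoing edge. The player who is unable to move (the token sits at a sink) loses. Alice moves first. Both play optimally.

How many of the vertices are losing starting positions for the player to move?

2

Positions with no move are L. A position that does have a move is losing for the player to move precisely when every available move leads to a winning position for the opponent. Fill in the labels:
Every edge goes from a vertex to one that appears earlier in the order 6, 2, 5, 3, 1, 4, so processing vertices in that order labels each vertex after all of its successors.
6: no outgoing edge → L
2: no outgoing edge → L
5: W (go to 6, an L position)
3: W (go to 2, an L position)
1: W (go to 2, an L position)
4: W (go to 2, an L position)
The L vertices are 2, 6; that is 2 in all.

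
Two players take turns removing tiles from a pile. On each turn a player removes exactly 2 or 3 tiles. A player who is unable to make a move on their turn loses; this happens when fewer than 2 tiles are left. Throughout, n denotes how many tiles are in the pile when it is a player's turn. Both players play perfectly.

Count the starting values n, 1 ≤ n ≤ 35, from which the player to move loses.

Compute win/loss labels from the base case upward. A position with no move is L. Any other position is W if it can reach an L in one move, else L.
n=0: no move → L
n=1: no move → L
n=2: reaches L-position 0 → W
n=3: reaches L-position 1 → W
n=4: reaches L-position 1 → W
n=5: only reaches 3(W), 2(W), all W → L
n=6: only reaches 4(W), 3(W), all W → L
n=7: reaches L-position 5 → W
n=8: reaches L-position 6 → W
n=9: reaches L-position 6 → W
n=10: only reaches 8(W), 7(W), all W → L
n=11: only reaches 9(W), 8(W), all W → L
n=12: reaches L-position 10 → W
n=13: reaches L-position 11 → W
n=14: reaches L-position 11 → W
n=15: only reaches 13(W), 12(W), all W → L
n=16: only reaches 14(W), 13(W), all W → L
n=17: reaches L-position 15 → W
n=18: reaches L-position 16 → W
n=19: reaches L-position 16 → W
n=20: only reaches 18(W), 17(W), all W → L
n=21: only reaches 19(W), 18(W), all W → L
n=22: reaches L-position 20 → W
n=23: reaches L-position 21 → W
n=24: reaches L-position 21 → W
n=25: only reaches 23(W), 22(W), all W → L
n=26: only reaches 24(W), 23(W), all W → L
n=27: reaches L-position 25 → W
n=28: reaches L-position 26 → W
n=29: reaches L-position 26 → W
n=30: only reaches 28(W), 27(W), all W → L
n=31: only reaches 29(W), 28(W), all W → L
n=32: reaches L-position 30 → W
n=33: reaches L-position 31 → W
n=34: reaches L-position 31 → W
n=35: only reaches 33(W), 32(W), all W → L
L entries with 1 ≤ n ≤ 35 (n=0 is outside the asked range and is not counted): n = 1, 5, 6, 10, 11, 15, 16, 20, 21, 25, 26, 30, 31, 35; that makes 14.

14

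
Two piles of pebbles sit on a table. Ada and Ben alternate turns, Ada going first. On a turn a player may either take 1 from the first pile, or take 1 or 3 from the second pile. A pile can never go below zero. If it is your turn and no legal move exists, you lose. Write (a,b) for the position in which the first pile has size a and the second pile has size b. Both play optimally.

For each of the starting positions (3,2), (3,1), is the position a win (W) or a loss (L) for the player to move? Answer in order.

(3,2): W, (3,1): L

Classify positions by backward induction: terminal positions (no move available) are L. From any other position, the mover wins iff some move reaches an L.
No move ever increases a pile, so every position that can arise here has a ≤ 3 and b ≤ 2; it is enough to label the cells with 0 ≤ a ≤ 3 and 0 ≤ b ≤ 2.
Every move lowers a or b (never raises either), so fill the grid row by row in increasing a, and left to right within a row: each cell's successors are then already labelled.
      b=0  b=1  b=2
a=0:    L    W    L
a=1:    W    L    W
a=2:    L    W    L
a=3:    W    L    W
Cells with no legal move (terminal, hence L): (0,0).
The remaining L cells, each justified by listing all of its moves:
(0,2): L (sole option (0,1)(W) is W)
(1,1): L (options (0,1)(W), (1,0)(W) are all W)
(2,0): L (sole option (1,0)(W) is W)
(2,2): L (options (1,2)(W), (2,1)(W) are all W)
(3,1): L (options (2,1)(W), (3,0)(W) are all W)
Every other cell has at least one move into one of the L cells above, so it is W.
(3,2): the move to (2,2) reaches an L cell, so W
(3,1): one of the L cells justified above, so L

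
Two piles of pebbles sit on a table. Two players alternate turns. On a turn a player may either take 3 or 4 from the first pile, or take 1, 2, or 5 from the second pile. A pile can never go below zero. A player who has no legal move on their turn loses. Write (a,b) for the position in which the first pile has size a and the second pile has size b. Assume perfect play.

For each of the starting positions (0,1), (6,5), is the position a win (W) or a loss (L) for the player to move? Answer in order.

(0,1): W, (6,5): L

Build the W/L table. Terminal = L. A non-terminal position is W if it has a move to some L; otherwise it is L.
No move ever increases a pile, so every position that can arise here has a ≤ 6 and b ≤ 5; it is enough to label the cells with 0 ≤ a ≤ 6 and 0 ≤ b ≤ 5.
Every move lowers a or b (never raises either), so fill the grid row by row in increasing a, and left to right within a row: each cell's successors are then already labelled.
      b=0  b=1  b=2  b=3  b=4  b=5
a=0:    L    W    W    L    W    W
a=1:    L    W    W    L    W    W
a=2:    L    W    W    L    W    W
a=3:    W    L    W    W    L    W
a=4:    W    L    W    W    L    W
a=5:    W    L    W    W    L    W
a=6:    W    W    L    W    W    L
Cells with no legal move (terminal, hence L): (0,0), (1,0), (2,0).
The remaining L cells, each justified by listing all of its moves:
(0,3): moves to (0,2)(W), (0,1)(W); every one is W ⇒ L
(1,3): moves to (1,2)(W), (1,1)(W); every one is W ⇒ L
(2,3): moves to (2,2)(W), (2,1)(W); every one is W ⇒ L
(3,1): moves to (0,1)(W), (3,0)(W); every one is W ⇒ L
(3,4): moves to (0,4)(W), (3,3)(W), (3,2)(W); every one is W ⇒ L
(4,1): moves to (1,1)(W), (0,1)(W), (4,0)(W); every one is W ⇒ L
(4,4): moves to (1,4)(W), (0,4)(W), (4,3)(W), (4,2)(W); every one is W ⇒ L
(5,1): moves to (2,1)(W), (1,1)(W), (5,0)(W); every one is W ⇒ L
(5,4): moves to (2,4)(W), (1,4)(W), (5,3)(W), (5,2)(W); every one is W ⇒ L
(6,2): moves to (3,2)(W), (2,2)(W), (6,1)(W), (6,0)(W); every one is W ⇒ L
(6,5): moves to (3,5)(W), (2,5)(W), (6,4)(W), (6,3)(W), (6,0)(W); every one is W ⇒ L
Every other cell has at least one move into one of the L cells above, so it is W.
(0,1): the move to (0,0) reaches an L cell, so W
(6,5): one of the L cells justified above, so L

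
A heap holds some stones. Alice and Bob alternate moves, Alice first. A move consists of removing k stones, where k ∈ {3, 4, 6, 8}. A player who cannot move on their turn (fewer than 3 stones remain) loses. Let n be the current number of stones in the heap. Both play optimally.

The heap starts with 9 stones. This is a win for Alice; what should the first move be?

Use the standard recursion: the mover loses at a terminal position; elsewhere, the mover wins exactly when some move hands the opponent an L position.
n=0: no move → L
n=1: no move → L
n=2: no move → L
n=3: reaches L-position 0 → W
n=4: reaches L-position 1 → W
n=5: reaches L-position 2 → W
n=6: reaches L-position 2 → W
n=7: reaches L-position 1 → W
n=8: reaches L-position 2 → W
n=9: reaches L-position 1 → W
From 9, the L positions reachable in one move are: 1.

Remove 8, leaving 1.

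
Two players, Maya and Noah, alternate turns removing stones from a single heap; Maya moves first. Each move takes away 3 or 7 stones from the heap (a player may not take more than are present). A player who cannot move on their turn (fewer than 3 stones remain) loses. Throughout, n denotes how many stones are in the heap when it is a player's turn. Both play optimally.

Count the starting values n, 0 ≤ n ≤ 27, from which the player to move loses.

Label each position W (a win for the player to move) or L (a loss). A position with no legal move is L; any other position is W exactly when some move reaches an L, and L when every move reaches a W.
n=0: no move → L
n=1: no move → L
n=2: no move → L
n=3: can move to 0, which is L ⇒ W
n=4: can move to 1, which is L ⇒ W
n=5: can move to 2, which is L ⇒ W
n=6: the only move is to 3(W), a W ⇒ L
n=7: can move to 0, which is L ⇒ W
n=8: can move to 1, which is L ⇒ W
n=9: can move to 6, which is L ⇒ W
n=10: moves to 7(W), 3(W); every one is W ⇒ L
n=11: moves to 8(W), 4(W); every one is W ⇒ L
n=12: moves to 9(W), 5(W); every one is W ⇒ L
n=13: can move to 10, which is L ⇒ W
n=14: can move to 11, which is L ⇒ W
n=15: can move to 12, which is L ⇒ W
n=16: moves to 13(W), 9(W); every one is W ⇒ L
n=17: can move to 10, which is L ⇒ W
n=18: can move to 11, which is L ⇒ W
n=19: can move to 16, which is L ⇒ W
n=20: moves to 17(W), 13(W); every one is W ⇒ L
n=21: moves to 18(W), 14(W); every one is W ⇒ L
n=22: moves to 19(W), 15(W); every one is W ⇒ L
n=23: can move to 20, which is L ⇒ W
n=24: can move to 21, which is L ⇒ W
n=25: can move to 22, which is L ⇒ W
n=26: moves to 23(W), 19(W); every one is W ⇒ L
n=27: can move to 20, which is L ⇒ W
L entries with 0 ≤ n ≤ 27: n = 0, 1, 2, 6, 10, 11, 12, 16, 20, 21, 22, 26; that makes 12.

12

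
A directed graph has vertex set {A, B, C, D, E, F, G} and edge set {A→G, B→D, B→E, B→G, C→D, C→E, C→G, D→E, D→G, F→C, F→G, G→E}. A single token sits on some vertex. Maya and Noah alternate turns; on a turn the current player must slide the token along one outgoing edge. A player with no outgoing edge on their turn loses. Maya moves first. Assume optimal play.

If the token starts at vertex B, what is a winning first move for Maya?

Classify positions by backward induction: terminal positions (no move available) are L. From any other position, the mover wins iff some move reaches an L.
Every edge goes from a vertex to one that appears earlier in the order E, G, D, B, C, F, A, so processing vertices in that order labels each vertex after all of its successors.
E: no outgoing edge → L
G: →E(L), so W
D: →E(L), so W
B: →E(L), so W
C: →E(L), so W
F: →C(W), G(W) — all W, so L
A: →G(W) only, which is W, so L
From B, the L positions reachable in one move are: E.

Move to E.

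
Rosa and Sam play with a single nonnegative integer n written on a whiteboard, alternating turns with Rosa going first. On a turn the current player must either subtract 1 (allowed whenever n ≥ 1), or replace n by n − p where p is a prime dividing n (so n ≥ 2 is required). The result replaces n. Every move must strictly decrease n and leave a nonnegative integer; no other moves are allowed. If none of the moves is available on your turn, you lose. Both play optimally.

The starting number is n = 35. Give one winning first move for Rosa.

Move to 28.

Classify positions by backward induction: terminal positions (no move available) are L. From any other position, the mover wins iff some move reaches an L.
n=0: no move → L
n=1: reaches L-position 0 → W
n=2: reaches L-position 0 → W
n=3: reaches L-position 0 → W
n=4: only reaches 2(W), 3(W), all W → L
n=5: reaches L-position 0 → W
n=6: reaches L-position 4 → W
n=7: reaches L-position 0 → W
n=8: only reaches 6(W), 7(W), all W → L
n=9: reaches L-position 8 → W
n=10: reaches L-position 8 → W
n=11: reaches L-position 0 → W
n=12: only reaches 9(W), 10(W), 11(W), all W → L
n=13: reaches L-position 0 → W
n=14: reaches L-position 12 → W
n=15: reaches L-position 12 → W
n=16: only reaches 14(W), 15(W), all W → L
n=17: reaches L-position 0 → W
n=18: reaches L-position 16 → W
n=19: reaches L-position 0 → W
n=20: only reaches 15(W), 18(W), 19(W), all W → L
n=21: reaches L-position 20 → W
n=22: reaches L-position 20 → W
n=23: reaches L-position 0 → W
n=24: only reaches 21(W), 22(W), 23(W), all W → L
n=25: reaches L-position 20 → W
n=26: reaches L-position 24 → W
n=27: reaches L-position 24 → W
n=28: only reaches 21(W), 26(W), 27(W), all W → L
n=29: reaches L-position 0 → W
n=30: reaches L-position 28 → W
n=31: reaches L-position 0 → W
n=32: only reaches 30(W), 31(W), all W → L
n=33: reaches L-position 32 → W
n=34: reaches L-position 32 → W
n=35: reaches L-position 28 → W
From 35, the L positions reachable in one move are: 28.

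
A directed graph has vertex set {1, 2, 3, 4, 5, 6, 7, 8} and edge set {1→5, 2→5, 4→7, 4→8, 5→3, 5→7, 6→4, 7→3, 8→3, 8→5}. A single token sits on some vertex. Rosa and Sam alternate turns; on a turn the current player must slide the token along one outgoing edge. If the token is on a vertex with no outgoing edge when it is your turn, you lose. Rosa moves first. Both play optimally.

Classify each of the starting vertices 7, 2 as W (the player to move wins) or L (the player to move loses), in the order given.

Positions with no move are L. A position that does have a move is losing for the player to move precisely when every available move leads to a winning position for the opponent. Fill in the labels:
Every edge goes from a vertex to one that appears earlier in the order 3, 7, 5, 8, 4, 1, 6, 2, so processing vertices in that order labels each vertex after all of its successors.
3: no outgoing edge → L
7: →3(L), so W
5: →3(L), so W
8: →3(L), so W
4: →8(W), 7(W) — all W, so L
1: →5(W) only, which is W, so L
6: →4(L), so W
2: →5(W) only, which is W, so L

7: W, 2: L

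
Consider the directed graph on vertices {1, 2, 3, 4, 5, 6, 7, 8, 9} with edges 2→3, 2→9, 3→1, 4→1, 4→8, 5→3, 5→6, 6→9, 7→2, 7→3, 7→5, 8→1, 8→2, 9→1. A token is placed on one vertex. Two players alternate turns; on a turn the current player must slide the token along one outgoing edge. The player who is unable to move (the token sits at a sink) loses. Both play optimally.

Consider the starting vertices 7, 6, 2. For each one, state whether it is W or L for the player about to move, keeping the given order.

7: W, 6: L, 2: L

Build the W/L table. Terminal = L. A non-terminal position is W if it has a move to some L; otherwise it is L.
Every edge goes from a vertex to one that appears earlier in the order 1, 3, 9, 6, 2, 5, 8, 7, 4, so processing vertices in that order labels each vertex after all of its successors.
1: no outgoing edge → L
3: can move to 1, which is L ⇒ W
9: can move to 1, which is L ⇒ W
6: the only move is to 9(W), a W ⇒ L
2: moves to 9(W), 3(W); every one is W ⇒ L
5: can move to 6, which is L ⇒ W
8: can move to 2, which is L ⇒ W
7: can move to 2, which is L ⇒ W
4: can move to 1, which is L ⇒ W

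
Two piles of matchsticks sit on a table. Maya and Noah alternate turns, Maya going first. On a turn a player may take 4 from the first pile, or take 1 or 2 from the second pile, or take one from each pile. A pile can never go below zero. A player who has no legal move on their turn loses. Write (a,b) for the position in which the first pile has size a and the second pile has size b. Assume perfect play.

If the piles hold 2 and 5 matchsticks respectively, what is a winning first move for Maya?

Label each position W (a win for the player to move) or L (a loss). A position with no legal move is L; any other position is W exactly when some move reaches an L, and L when every move reaches a W.
No move ever increases a pile, so every position that can arise here has a ≤ 2 and b ≤ 5; it is enough to label the cells with 0 ≤ a ≤ 2 and 0 ≤ b ≤ 5.
Every move lowers a or b (never raises either), so fill the grid row by row in increasing a, and left to right within a row: each cell's successors are then already labelled.
      b=0  b=1  b=2  b=3  b=4  b=5
a=0:    L    W    W    L    W    W
a=1:    L    W    W    L    W    W
a=2:    L    W    W    L    W    W
Cells with no legal move (terminal, hence L): (0,0), (1,0), (2,0).
The remaining L cells, each justified by listing all of its moves:
(0,3): moves to (0,2)(W), (0,1)(W); every one is W ⇒ L
(1,3): moves to (1,2)(W), (1,1)(W), (0,2)(W); every one is W ⇒ L
(2,3): moves to (2,2)(W), (2,1)(W), (1,2)(W); every one is W ⇒ L
Every other cell has at least one move into one of the L cells above, so it is W.
From (2,5), the L positions reachable in one move are: (2,3).

Move to (2,3).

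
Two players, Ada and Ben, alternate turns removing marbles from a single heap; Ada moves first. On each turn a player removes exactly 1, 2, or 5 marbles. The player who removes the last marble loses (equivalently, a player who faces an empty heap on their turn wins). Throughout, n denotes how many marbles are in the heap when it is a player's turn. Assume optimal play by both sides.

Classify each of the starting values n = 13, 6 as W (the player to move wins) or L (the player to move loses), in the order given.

Positions with no move are W. A position that does have a move is losing for the player to move precisely when every available move leads to a winning position for the opponent. Fill in the labels:
n=0: no move; the opponent has just taken the last marble and therefore loses → W
n=1: the only move is to 0(W), a W ⇒ L
n=2: can move to 1, which is L ⇒ W
n=3: can move to 1, which is L ⇒ W
n=4: moves to 3(W), 2(W); every one is W ⇒ L
n=5: can move to 4, which is L ⇒ W
n=6: can move to 4, which is L ⇒ W
n=7: moves to 6(W), 5(W), 2(W); every one is W ⇒ L
n=8: can move to 7, which is L ⇒ W
n=9: can move to 7, which is L ⇒ W
n=10: moves to 9(W), 8(W), 5(W); every one is W ⇒ L
n=11: can move to 10, which is L ⇒ W
n=12: can move to 10, which is L ⇒ W
n=13: moves to 12(W), 11(W), 8(W); every one is W ⇒ L

13: L, 6: W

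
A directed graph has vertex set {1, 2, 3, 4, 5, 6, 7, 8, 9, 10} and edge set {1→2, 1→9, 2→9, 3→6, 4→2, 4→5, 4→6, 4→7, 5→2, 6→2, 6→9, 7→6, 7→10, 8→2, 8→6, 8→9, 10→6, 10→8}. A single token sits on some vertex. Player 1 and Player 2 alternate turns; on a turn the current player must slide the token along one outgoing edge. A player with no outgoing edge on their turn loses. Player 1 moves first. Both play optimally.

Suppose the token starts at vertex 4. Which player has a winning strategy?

Player 1 wins.

Label each position W (a win for the player to move) or L (a loss). A position with no legal move is L; any other position is W exactly when some move reaches an L, and L when every move reaches a W.
Every edge goes from a vertex to one that appears earlier in the order 9, 2, 6, 8, 10, 5, 3, 7, 4, 1, so processing vertices in that order labels each vertex after all of its successors.
9: no outgoing edge → L
2: reaches L-position 9 → W
6: reaches L-position 9 → W
8: reaches L-position 9 → W
10: only reaches 8(W), 6(W), all W → L
5: only reaches 2(W), which is W → L
3: only reaches 6(W), which is W → L
7: reaches L-position 10 → W
4: reaches L-position 5 → W
1: reaches L-position 9 → W
The starting position 4 is W: Player 1 should move to 5, handing over an L position.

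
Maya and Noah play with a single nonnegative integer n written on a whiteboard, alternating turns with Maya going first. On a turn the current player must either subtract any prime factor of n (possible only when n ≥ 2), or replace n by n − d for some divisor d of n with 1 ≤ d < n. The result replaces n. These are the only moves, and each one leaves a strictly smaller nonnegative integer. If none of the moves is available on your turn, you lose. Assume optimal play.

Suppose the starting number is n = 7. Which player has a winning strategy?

Maya wins.

Classify positions by backward induction: terminal positions (no move available) are L. From any other position, the mover wins iff some move reaches an L.
n=0: no move → L
n=1: no move → L
n=2: W (go to 0, an L position)
n=3: W (go to 0, an L position)
n=4: L (options 2(W), 3(W) are all W)
n=5: W (go to 0, an L position)
n=6: W (go to 4, an L position)
n=7: W (go to 0, an L position)
From 7 Maya can move to 0, reaching an L position.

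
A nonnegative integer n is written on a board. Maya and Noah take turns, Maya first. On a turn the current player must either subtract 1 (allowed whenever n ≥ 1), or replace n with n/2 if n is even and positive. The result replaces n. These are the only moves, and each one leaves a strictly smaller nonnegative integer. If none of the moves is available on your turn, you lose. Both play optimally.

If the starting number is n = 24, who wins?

Work bottom-up. With no move the player to move loses. Otherwise the position is W if at least one move leads to an L position for the opponent, and L if every move leads to a W.
n=0: no move → L
n=1: can move to 0, which is L ⇒ W
n=2: the only move is to 1(W), a W ⇒ L
n=3: can move to 2, which is L ⇒ W
n=4: can move to 2, which is L ⇒ W
n=5: the only move is to 4(W), a W ⇒ L
n=6: can move to 5, which is L ⇒ W
n=7: the only move is to 6(W), a W ⇒ L
n=8: can move to 7, which is L ⇒ W
n=9: the only move is to 8(W), a W ⇒ L
n=10: can move to 5, which is L ⇒ W
n=11: the only move is to 10(W), a W ⇒ L
n=12: can move to 11, which is L ⇒ W
n=13: the only move is to 12(W), a W ⇒ L
n=14: can move to 7, which is L ⇒ W
n=15: the only move is to 14(W), a W ⇒ L
n=16: can move to 15, which is L ⇒ W
n=17: the only move is to 16(W), a W ⇒ L
n=18: can move to 9, which is L ⇒ W
n=19: the only move is to 18(W), a W ⇒ L
n=20: can move to 19, which is L ⇒ W
n=21: the only move is to 20(W), a W ⇒ L
n=22: can move to 11, which is L ⇒ W
n=23: the only move is to 22(W), a W ⇒ L
n=24: can move to 23, which is L ⇒ W
From 24 Maya can move to 23, reaching an L position.

Maya wins.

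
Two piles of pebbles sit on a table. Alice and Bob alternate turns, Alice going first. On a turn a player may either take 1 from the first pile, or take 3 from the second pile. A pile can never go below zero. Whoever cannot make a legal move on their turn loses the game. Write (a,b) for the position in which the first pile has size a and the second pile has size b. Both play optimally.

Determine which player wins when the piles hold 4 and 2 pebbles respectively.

Work bottom-up. With no move the player to move loses. Otherwise the position is W if at least one move leads to an L position for the opponent, and L if every move leads to a W.
No move ever increases a pile, so every position that can arise here has a ≤ 4 and b ≤ 2; it is enough to label the cells with 0 ≤ a ≤ 4 and 0 ≤ b ≤ 2.
Every move lowers a or b (never raises either), so fill the grid row by row in increasing a, and left to right within a row: each cell's successors are then already labelled.
      b=0  b=1  b=2
a=0:    L    L    L
a=1:    W    W    W
a=2:    L    L    L
a=3:    W    W    W
a=4:    L    L    L
Cells with no legal move (terminal, hence L): (0,0), (0,1), (0,2).
The remaining L cells, each justified by listing all of its moves:
(2,0): L (sole option (1,0)(W) is W)
(2,1): L (sole option (1,1)(W) is W)
(2,2): L (sole option (1,2)(W) is W)
(4,0): L (sole option (3,0)(W) is W)
(4,1): L (sole option (3,1)(W) is W)
(4,2): L (sole option (3,2)(W) is W)
Every other cell has at least one move into one of the L cells above, so it is W.
Every move from (4,2) reaches a W position, so the mover loses.

Bob wins.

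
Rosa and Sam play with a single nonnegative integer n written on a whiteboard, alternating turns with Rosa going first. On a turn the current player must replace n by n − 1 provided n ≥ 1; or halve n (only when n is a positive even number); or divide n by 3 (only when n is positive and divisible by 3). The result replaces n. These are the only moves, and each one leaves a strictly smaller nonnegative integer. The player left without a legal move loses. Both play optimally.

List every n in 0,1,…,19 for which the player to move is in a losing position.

0, 2, 5, 7, 9, 11, 13, 16, 19

Classify positions by backward induction: terminal positions (no move available) are L. From any other position, the mover wins iff some move reaches an L.
n=0: no move → L
n=1: W (go to 0, an L position)
n=2: L (sole option 1(W) is W)
n=3: W (go to 2, an L position)
n=4: W (go to 2, an L position)
n=5: L (sole option 4(W) is W)
n=6: W (go to 2, an L position)
n=7: L (sole option 6(W) is W)
n=8: W (go to 7, an L position)
n=9: L (options 3(W), 8(W) are all W)
n=10: W (go to 5, an L position)
n=11: L (sole option 10(W) is W)
n=12: W (go to 11, an L position)
n=13: L (sole option 12(W) is W)
n=14: W (go to 7, an L position)
n=15: W (go to 5, an L position)
n=16: L (options 8(W), 15(W) are all W)
n=17: W (go to 16, an L position)
n=18: W (go to 9, an L position)
n=19: L (sole option 18(W) is W)
The losing starting values of n are exactly the entries labelled L in this table (9 of them).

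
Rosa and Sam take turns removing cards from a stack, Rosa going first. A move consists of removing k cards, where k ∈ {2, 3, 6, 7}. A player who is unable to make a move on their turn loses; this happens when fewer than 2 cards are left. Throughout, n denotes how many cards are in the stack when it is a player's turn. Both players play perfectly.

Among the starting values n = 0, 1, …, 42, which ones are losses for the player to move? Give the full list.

0, 1, 5, 9, 10, 14, 18, 19, 23, 27, 28, 32, 36, 37, 41

Positions with no move are L. A position that does have a move is losing for the player to move precisely when every available move leads to a winning position for the opponent. Fill in the labels:
n=0: no move → L
n=1: no move → L
n=2: →0(L), so W
n=3: →1(L), so W
n=4: →1(L), so W
n=5: →3(W), 2(W) — all W, so L
n=6: →0(L), so W
n=7: →5(L), so W
n=8: →5(L), so W
n=9: →7(W), 6(W), 3(W), 2(W) — all W, so L
n=10: →8(W), 7(W), 4(W), 3(W) — all W, so L
n=11: →9(L), so W
n=12: →10(L), so W
n=13: →10(L), so W
n=14: →12(W), 11(W), 8(W), 7(W) — all W, so L
n=15: →9(L), so W
n=16: →14(L), so W
n=17: →14(L), so W
n=18: →16(W), 15(W), 12(W), 11(W) — all W, so L
n=19: →17(W), 16(W), 13(W), 12(W) — all W, so L
n=20: →18(L), so W
n=21: →19(L), so W
n=22: →19(L), so W
n=23: →21(W), 20(W), 17(W), 16(W) — all W, so L
n=24: →18(L), so W
n=25: →23(L), so W
n=26: →23(L), so W
n=27: →25(W), 24(W), 21(W), 20(W) — all W, so L
n=28: →26(W), 25(W), 22(W), 21(W) — all W, so L
n=29: →27(L), so W
n=30: →28(L), so W
n=31: →28(L), so W
n=32: →30(W), 29(W), 26(W), 25(W) — all W, so L
n=33: →27(L), so W
n=34: →32(L), so W
n=35: →32(L), so W
n=36: →34(W), 33(W), 30(W), 29(W) — all W, so L
n=37: →35(W), 34(W), 31(W), 30(W) — all W, so L
n=38: →36(L), so W
n=39: →37(L), so W
n=40: →37(L), so W
n=41: →39(W), 38(W), 35(W), 34(W) — all W, so L
n=42: →36(L), so W
The losing starting values of n are exactly the entries labelled L in this table (15 of them).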